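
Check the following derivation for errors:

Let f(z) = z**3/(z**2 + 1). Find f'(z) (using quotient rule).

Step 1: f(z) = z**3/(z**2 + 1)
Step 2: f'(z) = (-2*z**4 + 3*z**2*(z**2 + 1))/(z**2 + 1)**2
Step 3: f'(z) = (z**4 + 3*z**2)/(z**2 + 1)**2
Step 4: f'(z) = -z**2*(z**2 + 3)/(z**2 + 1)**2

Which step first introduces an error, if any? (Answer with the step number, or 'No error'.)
Step 4

Step 4 is incorrect due to a sign flip.
The step shows: -z**2*(z**2 + 3)/(z**2 + 1)**2
The correct value should be: z**2*(z**2 + 3)/(z**2 + 1)**2

Explanation: The sign of the whole expression was flipped: the term z**2*(z**2 + 3)/(z**2 + 1)**2 was incorrectly written as -z**2*(z**2 + 3)/(z**2 + 1)**2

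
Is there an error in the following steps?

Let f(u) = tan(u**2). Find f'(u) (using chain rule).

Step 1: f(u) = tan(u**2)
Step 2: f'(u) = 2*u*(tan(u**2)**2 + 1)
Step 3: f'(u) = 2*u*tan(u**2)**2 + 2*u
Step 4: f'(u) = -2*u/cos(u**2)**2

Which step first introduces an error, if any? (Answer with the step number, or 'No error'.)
Step 4

Step 4 is incorrect due to a sign flip.
The step shows: -2*u/cos(u**2)**2
The correct value should be: 2*u/cos(u**2)**2

Explanation: The sign of the whole expression was flipped: the term 2*u/cos(u**2)**2 was incorrectly written as -2*u/cos(u**2)**2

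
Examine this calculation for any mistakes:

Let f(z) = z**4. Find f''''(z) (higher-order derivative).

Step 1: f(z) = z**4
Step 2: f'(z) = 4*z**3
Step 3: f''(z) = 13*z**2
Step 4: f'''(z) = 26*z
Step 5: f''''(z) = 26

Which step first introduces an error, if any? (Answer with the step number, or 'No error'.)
Step 3

Step 3 is incorrect due to a wrong coefficient.
The step shows: 13*z**2
The correct value should be: 12*z**2

Explanation: The coefficient 12 was incorrectly written as 13: the term 12*z**2 was incorrectly written as 13*z**2
The later steps are derived from this incorrect expression, so the error originates in Step 3.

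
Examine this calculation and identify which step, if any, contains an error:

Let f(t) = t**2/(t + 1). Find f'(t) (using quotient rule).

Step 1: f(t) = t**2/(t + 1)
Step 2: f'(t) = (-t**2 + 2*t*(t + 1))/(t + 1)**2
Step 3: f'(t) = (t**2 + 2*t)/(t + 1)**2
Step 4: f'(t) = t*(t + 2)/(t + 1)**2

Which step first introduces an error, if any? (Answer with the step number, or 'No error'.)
No error

All steps in this derivation are correct.
The final answer f'(t) = t*(t + 2)/(t + 1)**2 is valid.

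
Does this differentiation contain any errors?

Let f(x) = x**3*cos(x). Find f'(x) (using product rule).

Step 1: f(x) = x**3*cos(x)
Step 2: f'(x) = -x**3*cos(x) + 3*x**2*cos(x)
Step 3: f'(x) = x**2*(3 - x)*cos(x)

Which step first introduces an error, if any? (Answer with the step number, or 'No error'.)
Step 2

Step 2 is incorrect due to a wrong trig function.
The step shows: -x**3*cos(x) + 3*x**2*cos(x)
The correct value should be: -x**3*sin(x) + 3*x**2*cos(x)

Explanation: sin(x) was incorrectly written as cos(x): the term -x**3*sin(x) was incorrectly written as -x**3*cos(x)
The later steps are derived from this incorrect expression, so the error originates in Step 2.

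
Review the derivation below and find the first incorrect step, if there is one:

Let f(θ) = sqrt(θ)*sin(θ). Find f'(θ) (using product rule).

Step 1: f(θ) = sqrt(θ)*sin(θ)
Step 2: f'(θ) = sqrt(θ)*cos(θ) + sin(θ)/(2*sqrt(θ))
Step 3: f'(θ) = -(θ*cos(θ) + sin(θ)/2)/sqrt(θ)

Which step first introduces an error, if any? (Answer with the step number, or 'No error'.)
Step 3

Step 3 is incorrect due to a sign flip.
The step shows: -(θ*cos(θ) + sin(θ)/2)/sqrt(θ)
The correct value should be: (θ*cos(θ) + sin(θ)/2)/sqrt(θ)

Explanation: The sign of the whole expression was flipped: the term (θ*cos(θ) + sin(θ)/2)/sqrt(θ) was incorrectly written as -(θ*cos(θ) + sin(θ)/2)/sqrt(θ)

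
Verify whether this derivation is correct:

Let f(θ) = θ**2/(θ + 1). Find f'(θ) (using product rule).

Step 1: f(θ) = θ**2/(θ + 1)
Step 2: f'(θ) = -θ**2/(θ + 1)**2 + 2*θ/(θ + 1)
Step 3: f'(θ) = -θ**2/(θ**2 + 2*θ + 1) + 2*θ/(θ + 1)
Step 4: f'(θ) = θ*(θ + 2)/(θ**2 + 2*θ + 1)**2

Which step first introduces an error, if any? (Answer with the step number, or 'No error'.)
Step 4

Step 4 is incorrect due to a wrong exponent.
The step shows: θ*(θ + 2)/(θ**2 + 2*θ + 1)**2
The correct value should be: θ*(θ + 2)/(θ**2 + 2*θ + 1)

Explanation: The exponent -1 on θ**2 + 2*θ + 1 was incorrectly written as -2: the term θ*(θ + 2)/(θ**2 + 2*θ + 1) was incorrectly written as θ*(θ + 2)/(θ**2 + 2*θ + 1)**2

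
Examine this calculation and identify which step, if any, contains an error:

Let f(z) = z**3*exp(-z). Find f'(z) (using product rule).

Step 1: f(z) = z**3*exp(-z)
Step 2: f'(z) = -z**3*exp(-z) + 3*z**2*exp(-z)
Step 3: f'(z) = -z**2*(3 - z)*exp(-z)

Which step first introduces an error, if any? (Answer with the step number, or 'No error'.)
Step 3

Step 3 is incorrect due to a sign flip.
The step shows: -z**2*(3 - z)*exp(-z)
The correct value should be: z**2*(3 - z)*exp(-z)

Explanation: The sign of the whole expression was flipped: the term z**2*(3 - z)*exp(-z) was incorrectly written as -z**2*(3 - z)*exp(-z)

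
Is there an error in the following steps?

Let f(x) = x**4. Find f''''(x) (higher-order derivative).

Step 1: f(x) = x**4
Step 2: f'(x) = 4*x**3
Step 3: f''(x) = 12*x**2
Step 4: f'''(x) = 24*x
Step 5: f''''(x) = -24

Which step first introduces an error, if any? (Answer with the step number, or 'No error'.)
Step 5

Step 5 is incorrect due to a sign flip.
The step shows: -24
The correct value should be: 24

Explanation: The sign of the whole expression was flipped: the term 24 was incorrectly written as -24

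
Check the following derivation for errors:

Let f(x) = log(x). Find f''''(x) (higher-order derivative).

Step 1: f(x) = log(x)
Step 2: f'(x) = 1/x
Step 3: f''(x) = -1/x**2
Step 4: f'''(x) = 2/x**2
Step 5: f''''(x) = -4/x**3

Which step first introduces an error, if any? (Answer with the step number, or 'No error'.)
Step 4

Step 4 is incorrect due to a wrong exponent.
The step shows: 2/x**2
The correct value should be: 2/x**3

Explanation: The exponent -3 on x was incorrectly written as -2: the term 2/x**3 was incorrectly written as 2/x**2
The later steps are derived from this incorrect expression, so the error originates in Step 4.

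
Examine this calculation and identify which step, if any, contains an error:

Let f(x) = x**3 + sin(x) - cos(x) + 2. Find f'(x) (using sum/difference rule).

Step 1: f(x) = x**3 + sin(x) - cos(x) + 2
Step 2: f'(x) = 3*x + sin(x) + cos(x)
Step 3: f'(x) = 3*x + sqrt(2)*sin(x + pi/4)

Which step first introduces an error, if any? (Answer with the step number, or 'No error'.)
Step 2

Step 2 is incorrect due to a wrong exponent.
The step shows: 3*x + sin(x) + cos(x)
The correct value should be: 3*x**2 + sin(x) + cos(x)

Explanation: The exponent 2 on x was incorrectly written as 1: the term 3*x**2 was incorrectly written as 3*x
The later steps are derived from this incorrect expression, so the error originates in Step 2.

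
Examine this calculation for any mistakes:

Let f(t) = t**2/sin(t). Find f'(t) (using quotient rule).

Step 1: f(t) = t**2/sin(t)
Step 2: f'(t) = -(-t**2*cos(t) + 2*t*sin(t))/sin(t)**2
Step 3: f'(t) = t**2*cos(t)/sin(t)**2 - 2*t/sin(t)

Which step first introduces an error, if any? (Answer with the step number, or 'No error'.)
Step 2

Step 2 is incorrect due to a sign flip.
The step shows: -(-t**2*cos(t) + 2*t*sin(t))/sin(t)**2
The correct value should be: (-t**2*cos(t) + 2*t*sin(t))/sin(t)**2

Explanation: The sign of the whole expression was flipped: the term (-t**2*cos(t) + 2*t*sin(t))/sin(t)**2 was incorrectly written as -(-t**2*cos(t) + 2*t*sin(t))/sin(t)**2
The later steps are derived from this incorrect expression, so the error originates in Step 2.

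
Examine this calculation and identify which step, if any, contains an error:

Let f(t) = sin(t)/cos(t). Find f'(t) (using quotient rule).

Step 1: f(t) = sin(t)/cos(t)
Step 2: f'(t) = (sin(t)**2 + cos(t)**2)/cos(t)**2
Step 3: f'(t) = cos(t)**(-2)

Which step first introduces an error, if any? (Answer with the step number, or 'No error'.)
No error

All steps in this derivation are correct.
The final answer f'(t) = cos(t)**(-2) is valid.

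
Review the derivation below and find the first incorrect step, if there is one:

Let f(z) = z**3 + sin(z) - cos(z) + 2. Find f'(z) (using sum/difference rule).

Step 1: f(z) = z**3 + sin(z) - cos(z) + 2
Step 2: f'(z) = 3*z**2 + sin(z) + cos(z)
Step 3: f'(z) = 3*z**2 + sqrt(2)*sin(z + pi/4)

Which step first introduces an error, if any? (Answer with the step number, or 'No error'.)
No error

All steps in this derivation are correct.
The final answer f'(z) = 3*z**2 + sqrt(2)*sin(z + pi/4) is valid.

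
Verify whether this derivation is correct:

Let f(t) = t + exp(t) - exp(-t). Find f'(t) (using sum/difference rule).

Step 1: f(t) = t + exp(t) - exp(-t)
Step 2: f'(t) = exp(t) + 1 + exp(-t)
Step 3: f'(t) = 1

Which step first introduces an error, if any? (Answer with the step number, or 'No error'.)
Step 3

Step 3 is incorrect due to a dropped term.
The step shows: 1
The correct value should be: 2*cosh(t) + 1

Explanation: A term was dropped: the term 2*cosh(t) was incorrectly omitted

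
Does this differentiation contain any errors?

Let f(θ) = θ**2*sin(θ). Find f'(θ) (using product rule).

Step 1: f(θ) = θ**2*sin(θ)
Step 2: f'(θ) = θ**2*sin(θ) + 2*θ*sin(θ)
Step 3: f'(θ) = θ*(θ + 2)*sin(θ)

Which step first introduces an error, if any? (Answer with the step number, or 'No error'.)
Step 2

Step 2 is incorrect due to a wrong trig function.
The step shows: θ**2*sin(θ) + 2*θ*sin(θ)
The correct value should be: θ**2*cos(θ) + 2*θ*sin(θ)

Explanation: cos(θ) was incorrectly written as sin(θ): the term θ**2*cos(θ) was incorrectly written as θ**2*sin(θ)
The later steps are derived from this incorrect expression, so the error originates in Step 2.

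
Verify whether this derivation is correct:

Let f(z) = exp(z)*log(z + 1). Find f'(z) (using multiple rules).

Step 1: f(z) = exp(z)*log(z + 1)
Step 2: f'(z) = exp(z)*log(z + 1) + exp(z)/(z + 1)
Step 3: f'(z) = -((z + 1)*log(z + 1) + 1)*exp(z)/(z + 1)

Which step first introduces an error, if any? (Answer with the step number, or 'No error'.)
Step 3

Step 3 is incorrect due to a sign flip.
The step shows: -((z + 1)*log(z + 1) + 1)*exp(z)/(z + 1)
The correct value should be: ((z + 1)*log(z + 1) + 1)*exp(z)/(z + 1)

Explanation: The sign of the whole expression was flipped: the term ((z + 1)*log(z + 1) + 1)*exp(z)/(z + 1) was incorrectly written as -((z + 1)*log(z + 1) + 1)*exp(z)/(z + 1)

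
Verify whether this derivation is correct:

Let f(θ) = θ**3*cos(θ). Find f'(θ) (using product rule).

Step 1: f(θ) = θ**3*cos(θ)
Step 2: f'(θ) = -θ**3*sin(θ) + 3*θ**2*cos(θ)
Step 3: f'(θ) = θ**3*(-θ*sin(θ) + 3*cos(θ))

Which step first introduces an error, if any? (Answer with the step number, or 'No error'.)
Step 3

Step 3 is incorrect due to a wrong exponent.
The step shows: θ**3*(-θ*sin(θ) + 3*cos(θ))
The correct value should be: θ**2*(-θ*sin(θ) + 3*cos(θ))

Explanation: The exponent 2 on θ was incorrectly written as 3: the term θ**2*(-θ*sin(θ) + 3*cos(θ)) was incorrectly written as θ**3*(-θ*sin(θ) + 3*cos(θ))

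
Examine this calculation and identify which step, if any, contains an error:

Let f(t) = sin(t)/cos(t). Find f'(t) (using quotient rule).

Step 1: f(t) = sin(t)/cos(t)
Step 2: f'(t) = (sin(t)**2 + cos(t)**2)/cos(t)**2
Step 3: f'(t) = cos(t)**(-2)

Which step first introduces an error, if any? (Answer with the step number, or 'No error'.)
No error

All steps in this derivation are correct.
The final answer f'(t) = cos(t)**(-2) is valid.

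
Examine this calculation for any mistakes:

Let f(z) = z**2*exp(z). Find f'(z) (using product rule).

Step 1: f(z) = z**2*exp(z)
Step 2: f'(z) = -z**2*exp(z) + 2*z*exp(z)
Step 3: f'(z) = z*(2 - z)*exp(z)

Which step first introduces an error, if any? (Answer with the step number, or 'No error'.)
Step 2

Step 2 is incorrect due to a sign flip.
The step shows: -z**2*exp(z) + 2*z*exp(z)
The correct value should be: z**2*exp(z) + 2*z*exp(z)

Explanation: The sign of one term was flipped: the term z**2*exp(z) was incorrectly written as -z**2*exp(z)
The later steps are derived from this incorrect expression, so the error originates in Step 2.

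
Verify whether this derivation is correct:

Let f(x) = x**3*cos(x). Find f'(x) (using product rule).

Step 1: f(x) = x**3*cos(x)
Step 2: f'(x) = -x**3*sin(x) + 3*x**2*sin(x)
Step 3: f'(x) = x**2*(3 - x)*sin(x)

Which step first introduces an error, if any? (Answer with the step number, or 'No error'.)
Step 2

Step 2 is incorrect due to a wrong trig function.
The step shows: -x**3*sin(x) + 3*x**2*sin(x)
The correct value should be: -x**3*sin(x) + 3*x**2*cos(x)

Explanation: cos(x) was incorrectly written as sin(x): the term 3*x**2*cos(x) was incorrectly written as 3*x**2*sin(x)
The later steps are derived from this incorrect expression, so the error originates in Step 2.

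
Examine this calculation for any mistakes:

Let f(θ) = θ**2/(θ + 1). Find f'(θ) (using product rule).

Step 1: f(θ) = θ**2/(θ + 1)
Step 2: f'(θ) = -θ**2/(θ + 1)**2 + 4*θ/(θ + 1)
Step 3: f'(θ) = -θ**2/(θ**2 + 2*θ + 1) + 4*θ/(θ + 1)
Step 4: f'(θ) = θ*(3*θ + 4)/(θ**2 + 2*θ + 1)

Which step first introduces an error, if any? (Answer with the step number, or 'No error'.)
Step 2

Step 2 is incorrect due to a wrong coefficient.
The step shows: -θ**2/(θ + 1)**2 + 4*θ/(θ + 1)
The correct value should be: -θ**2/(θ + 1)**2 + 2*θ/(θ + 1)

Explanation: The coefficient 2 was incorrectly written as 4: the term 2*θ/(θ + 1) was incorrectly written as 4*θ/(θ + 1)
The later steps are derived from this incorrect expression, so the error originates in Step 2.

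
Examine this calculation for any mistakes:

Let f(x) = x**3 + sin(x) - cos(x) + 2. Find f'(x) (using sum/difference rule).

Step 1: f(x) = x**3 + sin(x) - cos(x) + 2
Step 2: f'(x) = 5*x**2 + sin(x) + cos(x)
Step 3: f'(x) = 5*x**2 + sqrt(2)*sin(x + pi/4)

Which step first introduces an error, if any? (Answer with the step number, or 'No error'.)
Step 2

Step 2 is incorrect due to a wrong coefficient.
The step shows: 5*x**2 + sin(x) + cos(x)
The correct value should be: 3*x**2 + sin(x) + cos(x)

Explanation: The coefficient 3 was incorrectly written as 5: the term 3*x**2 was incorrectly written as 5*x**2
The later steps are derived from this incorrect expression, so the error originates in Step 2.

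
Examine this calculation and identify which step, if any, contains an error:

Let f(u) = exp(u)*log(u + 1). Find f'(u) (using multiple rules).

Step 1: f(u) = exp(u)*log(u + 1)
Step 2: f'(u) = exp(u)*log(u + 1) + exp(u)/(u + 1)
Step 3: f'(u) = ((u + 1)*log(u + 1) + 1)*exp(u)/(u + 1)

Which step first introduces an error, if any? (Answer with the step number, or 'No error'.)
No error

All steps in this derivation are correct.
The final answer f'(u) = ((u + 1)*log(u + 1) + 1)*exp(u)/(u + 1) is valid.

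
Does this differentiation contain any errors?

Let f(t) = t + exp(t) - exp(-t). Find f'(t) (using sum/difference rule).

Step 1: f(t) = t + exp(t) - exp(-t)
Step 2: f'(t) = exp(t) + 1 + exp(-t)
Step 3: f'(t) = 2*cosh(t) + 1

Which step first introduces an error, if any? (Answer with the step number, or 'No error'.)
No error

All steps in this derivation are correct.
The final answer f'(t) = 2*cosh(t) + 1 is valid.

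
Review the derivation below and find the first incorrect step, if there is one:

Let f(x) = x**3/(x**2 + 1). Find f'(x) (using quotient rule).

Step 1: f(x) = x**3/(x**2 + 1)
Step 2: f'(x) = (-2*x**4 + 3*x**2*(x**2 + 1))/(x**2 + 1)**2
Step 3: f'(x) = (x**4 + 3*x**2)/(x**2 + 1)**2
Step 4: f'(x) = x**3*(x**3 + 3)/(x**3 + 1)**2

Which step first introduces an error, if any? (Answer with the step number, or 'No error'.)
Step 4

Step 4 is incorrect due to a wrong exponent.
The step shows: x**3*(x**3 + 3)/(x**3 + 1)**2
The correct value should be: x**2*(x**2 + 3)/(x**2 + 1)**2

Explanation: The exponent 2 on x was incorrectly written as 3: the term x**2*(x**2 + 3)/(x**2 + 1)**2 was incorrectly written as x**3*(x**3 + 3)/(x**3 + 1)**2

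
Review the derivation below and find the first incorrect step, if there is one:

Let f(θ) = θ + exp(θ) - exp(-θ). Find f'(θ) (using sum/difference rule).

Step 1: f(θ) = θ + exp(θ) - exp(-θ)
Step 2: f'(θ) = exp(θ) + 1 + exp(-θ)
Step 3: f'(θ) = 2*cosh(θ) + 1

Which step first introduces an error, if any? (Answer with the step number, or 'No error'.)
No error

All steps in this derivation are correct.
The final answer f'(θ) = 2*cosh(θ) + 1 is valid.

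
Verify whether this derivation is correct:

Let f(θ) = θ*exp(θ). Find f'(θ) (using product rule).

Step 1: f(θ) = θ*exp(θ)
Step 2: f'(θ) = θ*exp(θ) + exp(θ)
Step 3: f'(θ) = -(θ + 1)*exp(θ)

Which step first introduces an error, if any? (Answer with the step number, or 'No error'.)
Step 3

Step 3 is incorrect due to a sign flip.
The step shows: -(θ + 1)*exp(θ)
The correct value should be: (θ + 1)*exp(θ)

Explanation: The sign of the whole expression was flipped: the term (θ + 1)*exp(θ) was incorrectly written as -(θ + 1)*exp(θ)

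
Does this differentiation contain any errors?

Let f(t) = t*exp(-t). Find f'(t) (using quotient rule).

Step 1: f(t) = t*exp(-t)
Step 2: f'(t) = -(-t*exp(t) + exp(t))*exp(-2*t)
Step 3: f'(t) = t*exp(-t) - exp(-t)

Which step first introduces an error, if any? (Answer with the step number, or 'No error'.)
Step 2

Step 2 is incorrect due to a sign flip.
The step shows: -(-t*exp(t) + exp(t))*exp(-2*t)
The correct value should be: (-t*exp(t) + exp(t))*exp(-2*t)

Explanation: The sign of the whole expression was flipped: the term (-t*exp(t) + exp(t))*exp(-2*t) was incorrectly written as -(-t*exp(t) + exp(t))*exp(-2*t)
The later steps are derived from this incorrect expression, so the error originates in Step 2.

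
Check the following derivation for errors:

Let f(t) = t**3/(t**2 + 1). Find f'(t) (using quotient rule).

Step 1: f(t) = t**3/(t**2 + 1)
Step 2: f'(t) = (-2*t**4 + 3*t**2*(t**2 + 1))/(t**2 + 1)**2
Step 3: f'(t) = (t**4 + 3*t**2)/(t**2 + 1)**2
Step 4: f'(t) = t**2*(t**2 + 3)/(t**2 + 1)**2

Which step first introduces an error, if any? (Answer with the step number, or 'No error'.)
No error

All steps in this derivation are correct.
The final answer f'(t) = t**2*(t**2 + 3)/(t**2 + 1)**2 is valid.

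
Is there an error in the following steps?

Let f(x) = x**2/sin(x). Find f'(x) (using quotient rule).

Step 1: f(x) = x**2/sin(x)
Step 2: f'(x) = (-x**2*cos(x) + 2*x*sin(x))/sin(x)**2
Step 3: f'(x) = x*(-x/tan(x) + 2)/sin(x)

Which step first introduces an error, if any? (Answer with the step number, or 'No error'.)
No error

All steps in this derivation are correct.
The final answer f'(x) = x*(-x/tan(x) + 2)/sin(x) is valid.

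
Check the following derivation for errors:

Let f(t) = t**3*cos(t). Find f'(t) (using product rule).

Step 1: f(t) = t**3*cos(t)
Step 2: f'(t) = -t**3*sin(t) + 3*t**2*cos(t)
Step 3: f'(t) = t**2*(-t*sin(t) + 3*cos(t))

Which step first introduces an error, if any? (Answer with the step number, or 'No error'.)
No error

All steps in this derivation are correct.
The final answer f'(t) = t**2*(-t*sin(t) + 3*cos(t)) is valid.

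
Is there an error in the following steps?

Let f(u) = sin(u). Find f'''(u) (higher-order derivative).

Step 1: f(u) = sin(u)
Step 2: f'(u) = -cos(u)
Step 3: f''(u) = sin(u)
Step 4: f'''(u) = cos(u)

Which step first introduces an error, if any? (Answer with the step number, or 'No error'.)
Step 2

Step 2 is incorrect due to a sign flip.
The step shows: -cos(u)
The correct value should be: cos(u)

Explanation: The sign of the whole expression was flipped: the term cos(u) was incorrectly written as -cos(u)
The later steps are derived from this incorrect expression, so the error originates in Step 2.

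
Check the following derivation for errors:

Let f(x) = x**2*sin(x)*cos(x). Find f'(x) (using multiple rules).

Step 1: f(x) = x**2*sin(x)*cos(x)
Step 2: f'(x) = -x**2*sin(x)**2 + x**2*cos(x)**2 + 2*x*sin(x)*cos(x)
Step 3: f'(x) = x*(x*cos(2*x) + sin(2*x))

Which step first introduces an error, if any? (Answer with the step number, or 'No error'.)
No error

All steps in this derivation are correct.
The final answer f'(x) = x*(x*cos(2*x) + sin(2*x)) is valid.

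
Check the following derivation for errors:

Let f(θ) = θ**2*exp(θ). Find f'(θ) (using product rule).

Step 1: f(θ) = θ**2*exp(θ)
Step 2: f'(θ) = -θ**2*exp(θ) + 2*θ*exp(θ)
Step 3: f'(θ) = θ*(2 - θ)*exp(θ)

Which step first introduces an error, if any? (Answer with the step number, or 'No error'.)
Step 2

Step 2 is incorrect due to a sign flip.
The step shows: -θ**2*exp(θ) + 2*θ*exp(θ)
The correct value should be: θ**2*exp(θ) + 2*θ*exp(θ)

Explanation: The sign of one term was flipped: the term θ**2*exp(θ) was incorrectly written as -θ**2*exp(θ)
The later steps are derived from this incorrect expression, so the error originates in Step 2.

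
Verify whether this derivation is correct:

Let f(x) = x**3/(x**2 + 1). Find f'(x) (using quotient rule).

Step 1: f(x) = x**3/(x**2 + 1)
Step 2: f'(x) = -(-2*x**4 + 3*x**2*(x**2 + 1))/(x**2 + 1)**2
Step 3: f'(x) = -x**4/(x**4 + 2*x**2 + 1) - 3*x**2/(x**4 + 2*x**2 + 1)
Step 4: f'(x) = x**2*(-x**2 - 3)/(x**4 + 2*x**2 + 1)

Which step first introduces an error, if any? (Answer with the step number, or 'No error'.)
Step 2

Step 2 is incorrect due to a sign flip.
The step shows: -(-2*x**4 + 3*x**2*(x**2 + 1))/(x**2 + 1)**2
The correct value should be: (-2*x**4 + 3*x**2*(x**2 + 1))/(x**2 + 1)**2

Explanation: The sign of the whole expression was flipped: the term (-2*x**4 + 3*x**2*(x**2 + 1))/(x**2 + 1)**2 was incorrectly written as -(-2*x**4 + 3*x**2*(x**2 + 1))/(x**2 + 1)**2
The later steps are derived from this incorrect expression, so the error originates in Step 2.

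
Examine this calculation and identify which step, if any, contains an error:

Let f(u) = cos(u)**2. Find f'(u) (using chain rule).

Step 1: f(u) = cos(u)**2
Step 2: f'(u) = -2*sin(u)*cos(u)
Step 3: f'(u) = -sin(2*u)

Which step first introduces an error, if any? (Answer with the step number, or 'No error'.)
No error

All steps in this derivation are correct.
The final answer f'(u) = -sin(2*u) is valid.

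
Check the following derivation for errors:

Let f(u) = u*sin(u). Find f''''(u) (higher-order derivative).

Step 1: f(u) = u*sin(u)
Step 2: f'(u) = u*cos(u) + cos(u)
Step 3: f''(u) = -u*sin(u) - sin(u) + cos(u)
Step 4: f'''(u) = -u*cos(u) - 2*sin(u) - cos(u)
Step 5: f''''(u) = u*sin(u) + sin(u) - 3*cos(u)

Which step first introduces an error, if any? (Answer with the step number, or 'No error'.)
Step 2

Step 2 is incorrect due to a wrong trig function.
The step shows: u*cos(u) + cos(u)
The correct value should be: u*cos(u) + sin(u)

Explanation: sin(u) was incorrectly written as cos(u): the term sin(u) was incorrectly written as cos(u)
The later steps are derived from this incorrect expression, so the error originates in Step 2.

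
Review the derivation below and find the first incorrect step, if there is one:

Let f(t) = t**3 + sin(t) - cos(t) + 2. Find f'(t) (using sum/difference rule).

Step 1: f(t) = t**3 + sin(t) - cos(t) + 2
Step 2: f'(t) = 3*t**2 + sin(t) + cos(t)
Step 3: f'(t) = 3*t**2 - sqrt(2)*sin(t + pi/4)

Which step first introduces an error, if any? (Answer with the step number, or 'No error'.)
Step 3

Step 3 is incorrect due to a sign flip.
The step shows: 3*t**2 - sqrt(2)*sin(t + pi/4)
The correct value should be: 3*t**2 + sqrt(2)*sin(t + pi/4)

Explanation: The sign of one term was flipped: the term sqrt(2)*sin(t + pi/4) was incorrectly written as -sqrt(2)*sin(t + pi/4)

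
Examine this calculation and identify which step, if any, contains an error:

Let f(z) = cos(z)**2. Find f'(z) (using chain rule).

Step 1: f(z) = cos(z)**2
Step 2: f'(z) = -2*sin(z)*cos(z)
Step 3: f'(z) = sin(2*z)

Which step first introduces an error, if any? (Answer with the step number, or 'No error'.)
Step 3

Step 3 is incorrect due to a sign flip.
The step shows: sin(2*z)
The correct value should be: -sin(2*z)

Explanation: The sign of the whole expression was flipped: the term -sin(2*z) was incorrectly written as sin(2*z)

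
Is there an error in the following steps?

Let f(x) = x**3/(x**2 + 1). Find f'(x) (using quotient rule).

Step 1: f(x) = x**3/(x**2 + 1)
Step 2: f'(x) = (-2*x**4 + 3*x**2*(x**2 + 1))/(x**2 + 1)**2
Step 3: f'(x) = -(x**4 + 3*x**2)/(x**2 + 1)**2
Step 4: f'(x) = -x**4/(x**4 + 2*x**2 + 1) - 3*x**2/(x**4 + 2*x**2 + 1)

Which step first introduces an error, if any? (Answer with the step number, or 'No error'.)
Step 3

Step 3 is incorrect due to a sign flip.
The step shows: -(x**4 + 3*x**2)/(x**2 + 1)**2
The correct value should be: (x**4 + 3*x**2)/(x**2 + 1)**2

Explanation: The sign of the whole expression was flipped: the term (x**4 + 3*x**2)/(x**2 + 1)**2 was incorrectly written as -(x**4 + 3*x**2)/(x**2 + 1)**2
The later steps are derived from this incorrect expression, so the error originates in Step 3.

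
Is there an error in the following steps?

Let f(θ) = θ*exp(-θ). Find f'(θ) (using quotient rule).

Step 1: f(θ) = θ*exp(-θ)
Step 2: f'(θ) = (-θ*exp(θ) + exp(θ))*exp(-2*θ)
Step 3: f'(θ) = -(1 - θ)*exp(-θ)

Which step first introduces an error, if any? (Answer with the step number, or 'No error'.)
Step 3

Step 3 is incorrect due to a sign flip.
The step shows: -(1 - θ)*exp(-θ)
The correct value should be: (1 - θ)*exp(-θ)

Explanation: The sign of the whole expression was flipped: the term (1 - θ)*exp(-θ) was incorrectly written as -(1 - θ)*exp(-θ)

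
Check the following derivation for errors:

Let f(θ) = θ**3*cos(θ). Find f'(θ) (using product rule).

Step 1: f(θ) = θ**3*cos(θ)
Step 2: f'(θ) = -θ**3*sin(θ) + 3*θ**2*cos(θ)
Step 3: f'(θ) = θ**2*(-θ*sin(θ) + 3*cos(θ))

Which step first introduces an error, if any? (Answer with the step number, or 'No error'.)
No error

All steps in this derivation are correct.
The final answer f'(θ) = θ**2*(-θ*sin(θ) + 3*cos(θ)) is valid.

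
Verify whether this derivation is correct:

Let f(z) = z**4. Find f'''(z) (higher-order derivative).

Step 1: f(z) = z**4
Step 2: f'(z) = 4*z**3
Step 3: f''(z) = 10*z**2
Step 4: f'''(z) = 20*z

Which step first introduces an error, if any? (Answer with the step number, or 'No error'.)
Step 3

Step 3 is incorrect due to a wrong coefficient.
The step shows: 10*z**2
The correct value should be: 12*z**2

Explanation: The coefficient 12 was incorrectly written as 10: the term 12*z**2 was incorrectly written as 10*z**2
The later steps are derived from this incorrect expression, so the error originates in Step 3.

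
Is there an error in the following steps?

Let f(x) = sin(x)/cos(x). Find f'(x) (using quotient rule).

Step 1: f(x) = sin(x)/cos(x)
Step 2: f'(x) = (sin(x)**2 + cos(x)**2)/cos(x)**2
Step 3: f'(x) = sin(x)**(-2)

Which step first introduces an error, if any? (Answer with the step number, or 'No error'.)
Step 3

Step 3 is incorrect due to a wrong trig function.
The step shows: sin(x)**(-2)
The correct value should be: cos(x)**(-2)

Explanation: cos(x) was incorrectly written as sin(x): the term cos(x)**(-2) was incorrectly written as sin(x)**(-2)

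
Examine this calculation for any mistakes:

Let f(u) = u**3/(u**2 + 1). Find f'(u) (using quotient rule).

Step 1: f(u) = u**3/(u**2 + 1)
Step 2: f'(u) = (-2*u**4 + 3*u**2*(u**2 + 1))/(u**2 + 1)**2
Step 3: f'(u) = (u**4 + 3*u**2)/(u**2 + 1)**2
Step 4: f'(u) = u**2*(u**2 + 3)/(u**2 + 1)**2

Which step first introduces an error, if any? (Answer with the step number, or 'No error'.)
No error

All steps in this derivation are correct.
The final answer f'(u) = u**2*(u**2 + 3)/(u**2 + 1)**2 is valid.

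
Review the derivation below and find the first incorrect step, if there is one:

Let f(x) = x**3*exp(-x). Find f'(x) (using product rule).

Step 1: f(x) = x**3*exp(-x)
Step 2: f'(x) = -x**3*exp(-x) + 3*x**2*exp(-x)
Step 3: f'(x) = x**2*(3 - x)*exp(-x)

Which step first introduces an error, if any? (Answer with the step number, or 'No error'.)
No error

All steps in this derivation are correct.
The final answer f'(x) = x**2*(3 - x)*exp(-x) is valid.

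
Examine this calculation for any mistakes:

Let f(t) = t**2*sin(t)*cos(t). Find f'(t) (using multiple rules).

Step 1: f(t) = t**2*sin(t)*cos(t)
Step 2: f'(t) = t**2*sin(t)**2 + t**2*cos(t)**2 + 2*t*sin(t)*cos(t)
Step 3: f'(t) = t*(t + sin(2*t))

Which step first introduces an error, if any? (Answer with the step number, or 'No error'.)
Step 2

Step 2 is incorrect due to a sign flip.
The step shows: t**2*sin(t)**2 + t**2*cos(t)**2 + 2*t*sin(t)*cos(t)
The correct value should be: -t**2*sin(t)**2 + t**2*cos(t)**2 + 2*t*sin(t)*cos(t)

Explanation: The sign of one term was flipped: the term -t**2*sin(t)**2 was incorrectly written as t**2*sin(t)**2
The later steps are derived from this incorrect expression, so the error originates in Step 2.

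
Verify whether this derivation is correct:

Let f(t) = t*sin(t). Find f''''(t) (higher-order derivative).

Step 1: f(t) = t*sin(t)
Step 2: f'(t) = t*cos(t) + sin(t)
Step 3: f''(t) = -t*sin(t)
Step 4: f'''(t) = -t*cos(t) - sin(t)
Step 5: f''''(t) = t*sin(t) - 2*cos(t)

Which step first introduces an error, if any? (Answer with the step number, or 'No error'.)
Step 3

Step 3 is incorrect due to a dropped term.
The step shows: -t*sin(t)
The correct value should be: -t*sin(t) + 2*cos(t)

Explanation: A term was dropped: the term 2*cos(t) was incorrectly omitted
The later steps are derived from this incorrect expression, so the error originates in Step 3.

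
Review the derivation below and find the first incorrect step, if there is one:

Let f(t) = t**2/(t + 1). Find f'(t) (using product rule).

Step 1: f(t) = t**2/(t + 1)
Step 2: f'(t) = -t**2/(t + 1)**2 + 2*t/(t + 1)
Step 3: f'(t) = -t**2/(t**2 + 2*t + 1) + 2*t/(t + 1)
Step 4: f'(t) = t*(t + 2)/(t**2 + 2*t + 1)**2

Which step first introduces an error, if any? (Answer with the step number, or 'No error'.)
Step 4

Step 4 is incorrect due to a wrong exponent.
The step shows: t*(t + 2)/(t**2 + 2*t + 1)**2
The correct value should be: t*(t + 2)/(t**2 + 2*t + 1)

Explanation: The exponent -1 on t**2 + 2*t + 1 was incorrectly written as -2: the term t*(t + 2)/(t**2 + 2*t + 1) was incorrectly written as t*(t + 2)/(t**2 + 2*t + 1)**2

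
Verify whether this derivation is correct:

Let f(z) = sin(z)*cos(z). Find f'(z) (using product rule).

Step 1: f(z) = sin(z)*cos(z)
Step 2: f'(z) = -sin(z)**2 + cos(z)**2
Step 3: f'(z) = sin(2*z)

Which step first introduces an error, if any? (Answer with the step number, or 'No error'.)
Step 3

Step 3 is incorrect due to a wrong trig function.
The step shows: sin(2*z)
The correct value should be: cos(2*z)

Explanation: cos(2*z) was incorrectly written as sin(2*z): the term cos(2*z) was incorrectly written as sin(2*z)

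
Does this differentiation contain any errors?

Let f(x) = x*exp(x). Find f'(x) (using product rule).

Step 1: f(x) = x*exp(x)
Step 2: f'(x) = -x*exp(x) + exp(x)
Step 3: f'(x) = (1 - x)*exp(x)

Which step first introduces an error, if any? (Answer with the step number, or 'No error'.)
Step 2

Step 2 is incorrect due to a sign flip.
The step shows: -x*exp(x) + exp(x)
The correct value should be: x*exp(x) + exp(x)

Explanation: The sign of one term was flipped: the term x*exp(x) was incorrectly written as -x*exp(x)
The later steps are derived from this incorrect expression, so the error originates in Step 2.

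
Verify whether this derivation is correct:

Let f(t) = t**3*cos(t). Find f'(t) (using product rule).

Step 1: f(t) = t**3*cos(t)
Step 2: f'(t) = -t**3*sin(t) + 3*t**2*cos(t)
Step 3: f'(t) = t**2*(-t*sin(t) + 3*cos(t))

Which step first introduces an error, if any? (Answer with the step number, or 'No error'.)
No error

All steps in this derivation are correct.
The final answer f'(t) = t**2*(-t*sin(t) + 3*cos(t)) is valid.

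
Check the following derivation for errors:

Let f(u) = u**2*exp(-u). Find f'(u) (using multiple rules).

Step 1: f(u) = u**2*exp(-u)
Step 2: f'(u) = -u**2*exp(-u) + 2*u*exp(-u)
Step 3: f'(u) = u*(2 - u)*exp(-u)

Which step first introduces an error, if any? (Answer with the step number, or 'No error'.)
No error

All steps in this derivation are correct.
The final answer f'(u) = u*(2 - u)*exp(-u) is valid.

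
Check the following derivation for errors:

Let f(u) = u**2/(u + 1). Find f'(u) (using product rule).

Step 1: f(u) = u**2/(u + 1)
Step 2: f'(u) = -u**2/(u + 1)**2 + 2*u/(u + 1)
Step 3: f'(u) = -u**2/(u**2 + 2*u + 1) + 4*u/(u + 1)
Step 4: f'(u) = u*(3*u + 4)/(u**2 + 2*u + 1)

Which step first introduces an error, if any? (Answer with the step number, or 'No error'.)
Step 3

Step 3 is incorrect due to a wrong coefficient.
The step shows: -u**2/(u**2 + 2*u + 1) + 4*u/(u + 1)
The correct value should be: -u**2/(u**2 + 2*u + 1) + 2*u/(u + 1)

Explanation: The coefficient 2 was incorrectly written as 4: the term 2*u/(u + 1) was incorrectly written as 4*u/(u + 1)
The later steps are derived from this incorrect expression, so the error originates in Step 3.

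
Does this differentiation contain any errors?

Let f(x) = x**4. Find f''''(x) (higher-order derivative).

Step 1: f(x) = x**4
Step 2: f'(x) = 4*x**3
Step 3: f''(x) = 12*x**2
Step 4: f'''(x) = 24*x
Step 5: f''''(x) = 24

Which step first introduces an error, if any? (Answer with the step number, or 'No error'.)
No error

All steps in this derivation are correct.
The final answer f''''(x) = 24 is valid.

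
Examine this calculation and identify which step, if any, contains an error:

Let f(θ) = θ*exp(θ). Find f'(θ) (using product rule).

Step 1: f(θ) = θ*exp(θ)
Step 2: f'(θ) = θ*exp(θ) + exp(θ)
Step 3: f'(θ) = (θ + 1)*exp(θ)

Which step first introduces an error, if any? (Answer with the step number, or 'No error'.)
No error

All steps in this derivation are correct.
The final answer f'(θ) = (θ + 1)*exp(θ) is valid.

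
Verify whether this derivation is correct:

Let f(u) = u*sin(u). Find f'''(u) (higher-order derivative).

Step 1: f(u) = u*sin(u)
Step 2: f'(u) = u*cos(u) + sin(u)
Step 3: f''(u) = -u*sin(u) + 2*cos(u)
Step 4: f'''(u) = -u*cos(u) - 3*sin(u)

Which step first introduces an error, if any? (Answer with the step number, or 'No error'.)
No error

All steps in this derivation are correct.
The final answer f'''(u) = -u*cos(u) - 3*sin(u) is valid.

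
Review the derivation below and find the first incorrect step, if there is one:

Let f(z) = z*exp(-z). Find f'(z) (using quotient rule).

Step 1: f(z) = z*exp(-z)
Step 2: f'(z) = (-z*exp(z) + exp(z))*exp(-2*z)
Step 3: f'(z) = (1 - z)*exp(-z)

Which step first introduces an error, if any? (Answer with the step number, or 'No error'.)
No error

All steps in this derivation are correct.
The final answer f'(z) = (1 - z)*exp(-z) is valid.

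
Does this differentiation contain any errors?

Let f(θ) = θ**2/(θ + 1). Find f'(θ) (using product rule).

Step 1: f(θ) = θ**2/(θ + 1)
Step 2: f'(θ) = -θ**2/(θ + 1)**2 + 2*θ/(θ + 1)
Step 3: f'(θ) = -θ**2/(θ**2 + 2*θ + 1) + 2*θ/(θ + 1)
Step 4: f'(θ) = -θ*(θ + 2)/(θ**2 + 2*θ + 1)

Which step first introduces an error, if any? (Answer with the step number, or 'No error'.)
Step 4

Step 4 is incorrect due to a sign flip.
The step shows: -θ*(θ + 2)/(θ**2 + 2*θ + 1)
The correct value should be: θ*(θ + 2)/(θ**2 + 2*θ + 1)

Explanation: The sign of the whole expression was flipped: the term θ*(θ + 2)/(θ**2 + 2*θ + 1) was incorrectly written as -θ*(θ + 2)/(θ**2 + 2*θ + 1)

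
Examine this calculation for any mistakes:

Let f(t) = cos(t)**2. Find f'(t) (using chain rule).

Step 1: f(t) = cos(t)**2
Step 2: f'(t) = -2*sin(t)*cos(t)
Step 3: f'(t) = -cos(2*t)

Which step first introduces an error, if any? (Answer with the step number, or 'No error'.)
Step 3

Step 3 is incorrect due to a wrong trig function.
The step shows: -cos(2*t)
The correct value should be: -sin(2*t)

Explanation: sin(2*t) was incorrectly written as cos(2*t): the term -sin(2*t) was incorrectly written as -cos(2*t)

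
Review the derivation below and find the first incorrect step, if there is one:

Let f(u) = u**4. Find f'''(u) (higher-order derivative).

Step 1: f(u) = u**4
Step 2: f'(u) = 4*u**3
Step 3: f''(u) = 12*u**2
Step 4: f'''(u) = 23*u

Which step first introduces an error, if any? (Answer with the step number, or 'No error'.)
Step 4

Step 4 is incorrect due to a wrong coefficient.
The step shows: 23*u
The correct value should be: 24*u

Explanation: The coefficient 24 was incorrectly written as 23: the term 24*u was incorrectly written as 23*u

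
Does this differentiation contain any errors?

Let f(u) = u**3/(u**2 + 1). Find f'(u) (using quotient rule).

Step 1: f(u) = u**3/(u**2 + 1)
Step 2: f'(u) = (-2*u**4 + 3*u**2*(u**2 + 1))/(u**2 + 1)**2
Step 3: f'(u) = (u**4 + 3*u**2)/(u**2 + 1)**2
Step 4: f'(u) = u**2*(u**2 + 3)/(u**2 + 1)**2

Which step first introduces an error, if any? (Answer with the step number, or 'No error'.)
No error

All steps in this derivation are correct.
The final answer f'(u) = u**2*(u**2 + 3)/(u**2 + 1)**2 is valid.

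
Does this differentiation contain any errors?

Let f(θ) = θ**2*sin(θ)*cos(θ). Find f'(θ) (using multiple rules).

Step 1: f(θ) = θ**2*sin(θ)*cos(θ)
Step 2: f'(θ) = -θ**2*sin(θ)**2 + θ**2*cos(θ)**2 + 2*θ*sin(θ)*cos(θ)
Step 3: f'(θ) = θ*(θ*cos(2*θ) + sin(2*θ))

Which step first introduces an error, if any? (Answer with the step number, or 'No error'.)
No error

All steps in this derivation are correct.
The final answer f'(θ) = θ*(θ*cos(2*θ) + sin(2*θ)) is valid.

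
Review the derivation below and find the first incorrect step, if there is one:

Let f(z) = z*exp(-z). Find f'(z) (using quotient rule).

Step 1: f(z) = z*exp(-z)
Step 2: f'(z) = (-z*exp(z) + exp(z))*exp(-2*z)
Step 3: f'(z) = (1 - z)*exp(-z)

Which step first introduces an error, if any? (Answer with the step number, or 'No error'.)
No error

All steps in this derivation are correct.
The final answer f'(z) = (1 - z)*exp(-z) is valid.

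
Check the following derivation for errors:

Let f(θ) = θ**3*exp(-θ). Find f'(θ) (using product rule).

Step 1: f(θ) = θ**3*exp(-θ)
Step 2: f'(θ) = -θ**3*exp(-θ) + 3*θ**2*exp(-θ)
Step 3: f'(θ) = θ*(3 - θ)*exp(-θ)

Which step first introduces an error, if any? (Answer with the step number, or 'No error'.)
Step 3

Step 3 is incorrect due to a wrong exponent.
The step shows: θ*(3 - θ)*exp(-θ)
The correct value should be: θ**2*(3 - θ)*exp(-θ)

Explanation: The exponent 2 on θ was incorrectly written as 1: the term θ**2*(3 - θ)*exp(-θ) was incorrectly written as θ*(3 - θ)*exp(-θ)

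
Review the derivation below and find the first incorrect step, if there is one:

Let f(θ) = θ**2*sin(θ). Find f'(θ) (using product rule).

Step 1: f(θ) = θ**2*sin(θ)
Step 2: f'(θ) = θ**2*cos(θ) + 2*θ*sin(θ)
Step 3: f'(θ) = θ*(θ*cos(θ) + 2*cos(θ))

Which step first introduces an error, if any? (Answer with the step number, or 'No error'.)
Step 3

Step 3 is incorrect due to a wrong trig function.
The step shows: θ*(θ*cos(θ) + 2*cos(θ))
The correct value should be: θ*(θ*cos(θ) + 2*sin(θ))

Explanation: sin(θ) was incorrectly written as cos(θ): the term θ*(θ*cos(θ) + 2*sin(θ)) was incorrectly written as θ*(θ*cos(θ) + 2*cos(θ))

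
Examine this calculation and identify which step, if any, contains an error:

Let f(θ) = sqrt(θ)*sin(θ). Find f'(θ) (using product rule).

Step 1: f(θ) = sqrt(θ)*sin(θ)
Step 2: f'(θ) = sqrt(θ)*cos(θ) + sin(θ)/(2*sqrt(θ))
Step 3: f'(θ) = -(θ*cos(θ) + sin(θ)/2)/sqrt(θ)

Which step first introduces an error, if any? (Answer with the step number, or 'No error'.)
Step 3

Step 3 is incorrect due to a sign flip.
The step shows: -(θ*cos(θ) + sin(θ)/2)/sqrt(θ)
The correct value should be: (θ*cos(θ) + sin(θ)/2)/sqrt(θ)

Explanation: The sign of the whole expression was flipped: the term (θ*cos(θ) + sin(θ)/2)/sqrt(θ) was incorrectly written as -(θ*cos(θ) + sin(θ)/2)/sqrt(θ)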